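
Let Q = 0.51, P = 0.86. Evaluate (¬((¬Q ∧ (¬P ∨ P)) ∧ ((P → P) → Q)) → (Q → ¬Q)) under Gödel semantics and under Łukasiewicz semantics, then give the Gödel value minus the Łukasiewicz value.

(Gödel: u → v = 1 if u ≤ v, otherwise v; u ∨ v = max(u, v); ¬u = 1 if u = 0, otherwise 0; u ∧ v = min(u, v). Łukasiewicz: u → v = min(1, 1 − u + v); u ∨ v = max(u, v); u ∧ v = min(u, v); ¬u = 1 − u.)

-1.00

Gödel evaluation:
  ¬Q: Gödel ¬ of 0.51 = 0 (operand ≠ 0)
  ¬P: Gödel ¬ of 0.86 = 0 (operand ≠ 0)
  (¬P ∨ P) = max(0, 0.86) = 0.86
  (¬Q ∧ (¬P ∨ P)) = min(0, 0.86) = 0
  (P → P): 0.86 ≤ 0.86, so result = 1
  ((P → P) → Q): 1 > 0.51, so result = 0.51
  ((¬Q ∧ (¬P ∨ P)) ∧ ((P → P) → Q)) = min(0, 0.51) = 0
  ¬((¬Q ∧ (¬P ∨ P)) ∧ ((P → P) → Q)): Gödel ¬ of 0 = 1 (operand is 0)
  ¬Q: Gödel ¬ of 0.51 = 0 (operand ≠ 0)
  (Q → ¬Q): 0.51 > 0, so result = 0
  (¬((¬Q ∧ (¬P ∨ P)) ∧ ((P → P) → Q)) → (Q → ¬Q)): 1 > 0, so result = 0
  Gödel value = 0
Łukasiewicz evaluation:
  ¬Q: Łukasiewicz ¬ gives 1 − 0.51 = 0.49
  ¬P: Łukasiewicz ¬ gives 1 − 0.86 = 0.14
  (¬P ∨ P) = max(0.14, 0.86) = 0.86
  (¬Q ∧ (¬P ∨ P)) = min(0.49, 0.86) = 0.49
  (P → P): min(1, 1 − 0.86 + 0.86) = 1
  ((P → P) → Q): min(1, 1 − 1 + 0.51) = 0.51
  ((¬Q ∧ (¬P ∨ P)) ∧ ((P → P) → Q)) = min(0.49, 0.51) = 0.49
  ¬((¬Q ∧ (¬P ∨ P)) ∧ ((P → P) → Q)): Łukasiewicz ¬ gives 1 − 0.49 = 0.51
  ¬Q: Łukasiewicz ¬ gives 1 − 0.51 = 0.49
  (Q → ¬Q): min(1, 1 − 0.51 + 0.49) = 0.98
  (¬((¬Q ∧ (¬P ∨ P)) ∧ ((P → P) → Q)) → (Q → ¬Q)): min(1, 1 − 0.51 + 0.98) = 1
  Łukasiewicz value = 1
Difference: 0 − 1 = -1.00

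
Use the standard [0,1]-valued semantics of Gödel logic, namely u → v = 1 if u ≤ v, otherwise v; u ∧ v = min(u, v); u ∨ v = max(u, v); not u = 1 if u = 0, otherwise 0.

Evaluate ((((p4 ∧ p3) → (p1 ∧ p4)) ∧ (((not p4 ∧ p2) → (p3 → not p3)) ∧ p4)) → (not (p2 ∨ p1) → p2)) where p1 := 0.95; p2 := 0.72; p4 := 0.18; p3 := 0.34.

(p4 ∧ p3) = min(0.18, 0.34) = 0.18
(p1 ∧ p4) = min(0.95, 0.18) = 0.18
((p4 ∧ p3) → (p1 ∧ p4)): 0.18 ≤ 0.18, so result = 1
not p4: Gödel ¬ of 0.18 = 0 (operand ≠ 0)
(not p4 ∧ p2) = min(0, 0.72) = 0
not p3: Gödel ¬ of 0.34 = 0 (operand ≠ 0)
(p3 → not p3): 0.34 > 0, so result = 0
((not p4 ∧ p2) → (p3 → not p3)): 0 ≤ 0, so result = 1
(((not p4 ∧ p2) → (p3 → not p3)) ∧ p4) = min(1, 0.18) = 0.18
(((p4 ∧ p3) → (p1 ∧ p4)) ∧ (((not p4 ∧ p2) → (p3 → not p3)) ∧ p4)) = min(1, 0.18) = 0.18
(p2 ∨ p1) = max(0.72, 0.95) = 0.95
not (p2 ∨ p1): Gödel ¬ of 0.95 = 0 (operand ≠ 0)
(not (p2 ∨ p1) → p2): 0 ≤ 0.72, so result = 1
((((p4 ∧ p3) → (p1 ∧ p4)) ∧ (((not p4 ∧ p2) → (p3 → not p3)) ∧ p4)) → (not (p2 ∨ p1) → p2)): 0.18 ≤ 1, so result = 1

1.00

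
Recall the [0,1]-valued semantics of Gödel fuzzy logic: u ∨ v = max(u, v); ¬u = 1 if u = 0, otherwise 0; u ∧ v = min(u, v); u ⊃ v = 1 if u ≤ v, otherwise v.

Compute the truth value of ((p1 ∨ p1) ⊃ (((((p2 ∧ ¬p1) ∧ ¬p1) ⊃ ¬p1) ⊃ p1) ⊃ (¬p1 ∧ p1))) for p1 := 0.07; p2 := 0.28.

0.00

(p1 ∨ p1) = max(0.07, 0.07) = 0.07
¬p1: Gödel ¬ of 0.07 = 0 (operand ≠ 0)
(p2 ∧ ¬p1) = min(0.28, 0) = 0
¬p1: Gödel ¬ of 0.07 = 0 (operand ≠ 0)
((p2 ∧ ¬p1) ∧ ¬p1) = min(0, 0) = 0
¬p1: Gödel ¬ of 0.07 = 0 (operand ≠ 0)
(((p2 ∧ ¬p1) ∧ ¬p1) ⊃ ¬p1): 0 ≤ 0, so result = 1
((((p2 ∧ ¬p1) ∧ ¬p1) ⊃ ¬p1) ⊃ p1): 1 > 0.07, so result = 0.07
¬p1: Gödel ¬ of 0.07 = 0 (operand ≠ 0)
(¬p1 ∧ p1) = min(0, 0.07) = 0
(((((p2 ∧ ¬p1) ∧ ¬p1) ⊃ ¬p1) ⊃ p1) ⊃ (¬p1 ∧ p1)): 0.07 > 0, so result = 0
((p1 ∨ p1) ⊃ (((((p2 ∧ ¬p1) ∧ ¬p1) ⊃ ¬p1) ⊃ p1) ⊃ (¬p1 ∧ p1))): 0.07 > 0, so result = 0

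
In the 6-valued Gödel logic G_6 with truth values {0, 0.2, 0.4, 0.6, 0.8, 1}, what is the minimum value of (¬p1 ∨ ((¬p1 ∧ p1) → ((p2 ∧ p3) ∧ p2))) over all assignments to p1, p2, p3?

1.00

Every assignment gives 1. For instance at p1 = 0, p2 = 0, p3 = 0:
  ¬p1: Gödel ¬ of 0 = 1 (operand is 0)
  ¬p1: Gödel ¬ of 0 = 1 (operand is 0)
  (¬p1 ∧ p1) = min(1, 0) = 0
  (p2 ∧ p3) = min(0, 0) = 0
  ((p2 ∧ p3) ∧ p2) = min(0, 0) = 0
  ((¬p1 ∧ p1) → ((p2 ∧ p3) ∧ p2)): 0 ≤ 0, so result = 1
  (¬p1 ∨ ((¬p1 ∧ p1) → ((p2 ∧ p3) ∧ p2))) = max(1, 1) = 1
All 216 assignments give value 1 — the formula is a G_6-tautology.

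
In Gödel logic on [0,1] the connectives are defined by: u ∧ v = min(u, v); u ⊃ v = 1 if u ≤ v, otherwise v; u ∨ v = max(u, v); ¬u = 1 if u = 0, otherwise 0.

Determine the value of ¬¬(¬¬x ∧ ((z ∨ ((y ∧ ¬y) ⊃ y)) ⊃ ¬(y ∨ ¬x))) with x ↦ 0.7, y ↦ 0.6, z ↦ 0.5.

0.00

¬x: Gödel ¬ of 0.7 = 0 (operand ≠ 0)
¬¬x: Gödel ¬ of 0 = 1 (operand is 0)
¬y: Gödel ¬ of 0.6 = 0 (operand ≠ 0)
(y ∧ ¬y) = min(0.6, 0) = 0
((y ∧ ¬y) ⊃ y): 0 ≤ 0.6, so result = 1
(z ∨ ((y ∧ ¬y) ⊃ y)) = max(0.5, 1) = 1
¬x: Gödel ¬ of 0.7 = 0 (operand ≠ 0)
(y ∨ ¬x) = max(0.6, 0) = 0.6
¬(y ∨ ¬x): Gödel ¬ of 0.6 = 0 (operand ≠ 0)
((z ∨ ((y ∧ ¬y) ⊃ y)) ⊃ ¬(y ∨ ¬x)): 1 > 0, so result = 0
(¬¬x ∧ ((z ∨ ((y ∧ ¬y) ⊃ y)) ⊃ ¬(y ∨ ¬x))) = min(1, 0) = 0
¬(¬¬x ∧ ((z ∨ ((y ∧ ¬y) ⊃ y)) ⊃ ¬(y ∨ ¬x))): Gödel ¬ of 0 = 1 (operand is 0)
¬¬(¬¬x ∧ ((z ∨ ((y ∧ ¬y) ⊃ y)) ⊃ ¬(y ∨ ¬x))): Gödel ¬ of 1 = 0 (operand ≠ 0)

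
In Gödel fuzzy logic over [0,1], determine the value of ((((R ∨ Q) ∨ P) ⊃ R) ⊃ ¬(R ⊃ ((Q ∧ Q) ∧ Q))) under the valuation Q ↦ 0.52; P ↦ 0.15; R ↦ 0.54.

(R ∨ Q) = max(0.54, 0.52) = 0.54
((R ∨ Q) ∨ P) = max(0.54, 0.15) = 0.54
(((R ∨ Q) ∨ P) ⊃ R): 0.54 ≤ 0.54, so result = 1
(Q ∧ Q) = min(0.52, 0.52) = 0.52
((Q ∧ Q) ∧ Q) = min(0.52, 0.52) = 0.52
(R ⊃ ((Q ∧ Q) ∧ Q)): 0.54 > 0.52, so result = 0.52
¬(R ⊃ ((Q ∧ Q) ∧ Q)): Gödel ¬ of 0.52 = 0 (operand ≠ 0)
((((R ∨ Q) ∨ P) ⊃ R) ⊃ ¬(R ⊃ ((Q ∧ Q) ∧ Q))): 1 > 0, so result = 0

0.00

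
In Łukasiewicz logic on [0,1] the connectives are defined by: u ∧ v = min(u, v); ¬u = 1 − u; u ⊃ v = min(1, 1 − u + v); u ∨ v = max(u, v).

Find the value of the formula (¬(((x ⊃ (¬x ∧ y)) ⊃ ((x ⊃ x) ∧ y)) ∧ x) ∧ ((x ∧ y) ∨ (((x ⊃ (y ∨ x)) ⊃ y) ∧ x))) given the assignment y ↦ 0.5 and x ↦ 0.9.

0.10

¬x: Łukasiewicz ¬ gives 1 − 0.9 = 0.1
(¬x ∧ y) = min(0.1, 0.5) = 0.1
(x ⊃ (¬x ∧ y)): min(1, 1 − 0.9 + 0.1) = 0.2
(x ⊃ x): min(1, 1 − 0.9 + 0.9) = 1
((x ⊃ x) ∧ y) = min(1, 0.5) = 0.5
((x ⊃ (¬x ∧ y)) ⊃ ((x ⊃ x) ∧ y)): min(1, 1 − 0.2 + 0.5) = 1
(((x ⊃ (¬x ∧ y)) ⊃ ((x ⊃ x) ∧ y)) ∧ x) = min(1, 0.9) = 0.9
¬(((x ⊃ (¬x ∧ y)) ⊃ ((x ⊃ x) ∧ y)) ∧ x): Łukasiewicz ¬ gives 1 − 0.9 = 0.1
(x ∧ y) = min(0.9, 0.5) = 0.5
(y ∨ x) = max(0.5, 0.9) = 0.9
(x ⊃ (y ∨ x)): min(1, 1 − 0.9 + 0.9) = 1
((x ⊃ (y ∨ x)) ⊃ y): min(1, 1 − 1 + 0.5) = 0.5
(((x ⊃ (y ∨ x)) ⊃ y) ∧ x) = min(0.5, 0.9) = 0.5
((x ∧ y) ∨ (((x ⊃ (y ∨ x)) ⊃ y) ∧ x)) = max(0.5, 0.5) = 0.5
(¬(((x ⊃ (¬x ∧ y)) ⊃ ((x ⊃ x) ∧ y)) ∧ x) ∧ ((x ∧ y) ∨ (((x ⊃ (y ∨ x)) ⊃ y) ∧ x))) = min(0.1, 0.5) = 0.1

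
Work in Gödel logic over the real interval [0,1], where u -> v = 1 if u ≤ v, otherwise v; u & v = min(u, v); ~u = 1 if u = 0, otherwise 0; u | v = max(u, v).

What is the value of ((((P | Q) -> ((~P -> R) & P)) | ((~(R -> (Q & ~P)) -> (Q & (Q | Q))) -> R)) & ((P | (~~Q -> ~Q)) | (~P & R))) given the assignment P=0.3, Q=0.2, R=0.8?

0.30

(P | Q) = max(0.3, 0.2) = 0.3
~P: Gödel ¬ of 0.3 = 0 (operand ≠ 0)
(~P -> R): 0 ≤ 0.8, so result = 1
((~P -> R) & P) = min(1, 0.3) = 0.3
((P | Q) -> ((~P -> R) & P)): 0.3 ≤ 0.3, so result = 1
~P: Gödel ¬ of 0.3 = 0 (operand ≠ 0)
(Q & ~P) = min(0.2, 0) = 0
(R -> (Q & ~P)): 0.8 > 0, so result = 0
~(R -> (Q & ~P)): Gödel ¬ of 0 = 1 (operand is 0)
(Q | Q) = max(0.2, 0.2) = 0.2
(Q & (Q | Q)) = min(0.2, 0.2) = 0.2
(~(R -> (Q & ~P)) -> (Q & (Q | Q))): 1 > 0.2, so result = 0.2
((~(R -> (Q & ~P)) -> (Q & (Q | Q))) -> R): 0.2 ≤ 0.8, so result = 1
(((P | Q) -> ((~P -> R) & P)) | ((~(R -> (Q & ~P)) -> (Q & (Q | Q))) -> R)) = max(1, 1) = 1
~Q: Gödel ¬ of 0.2 = 0 (operand ≠ 0)
~~Q: Gödel ¬ of 0 = 1 (operand is 0)
~Q: Gödel ¬ of 0.2 = 0 (operand ≠ 0)
(~~Q -> ~Q): 1 > 0, so result = 0
(P | (~~Q -> ~Q)) = max(0.3, 0) = 0.3
~P: Gödel ¬ of 0.3 = 0 (operand ≠ 0)
(~P & R) = min(0, 0.8) = 0
((P | (~~Q -> ~Q)) | (~P & R)) = max(0.3, 0) = 0.3
((((P | Q) -> ((~P -> R) & P)) | ((~(R -> (Q & ~P)) -> (Q & (Q | Q))) -> R)) & ((P | (~~Q -> ~Q)) | (~P & R))) = min(1, 0.3) = 0.3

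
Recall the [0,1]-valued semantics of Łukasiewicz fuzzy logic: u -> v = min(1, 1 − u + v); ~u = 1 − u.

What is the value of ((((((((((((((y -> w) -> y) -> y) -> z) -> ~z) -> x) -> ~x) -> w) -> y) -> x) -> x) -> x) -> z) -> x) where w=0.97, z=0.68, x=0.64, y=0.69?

(y -> w): min(1, 1 − 0.69 + 0.97) = 1
((y -> w) -> y): min(1, 1 − 1 + 0.69) = 0.69
(((y -> w) -> y) -> y): min(1, 1 − 0.69 + 0.69) = 1
((((y -> w) -> y) -> y) -> z): min(1, 1 − 1 + 0.68) = 0.68
~z: Łukasiewicz ¬ gives 1 − 0.68 = 0.32
(((((y -> w) -> y) -> y) -> z) -> ~z): min(1, 1 − 0.68 + 0.32) = 0.64
((((((y -> w) -> y) -> y) -> z) -> ~z) -> x): min(1, 1 − 0.64 + 0.64) = 1
~x: Łukasiewicz ¬ gives 1 − 0.64 = 0.36
(((((((y -> w) -> y) -> y) -> z) -> ~z) -> x) -> ~x): min(1, 1 − 1 + 0.36) = 0.36
((((((((y -> w) -> y) -> y) -> z) -> ~z) -> x) -> ~x) -> w): min(1, 1 − 0.36 + 0.97) = 1
(((((((((y -> w) -> y) -> y) -> z) -> ~z) -> x) -> ~x) -> w) -> y): min(1, 1 − 1 + 0.69) = 0.69
((((((((((y -> w) -> y) -> y) -> z) -> ~z) -> x) -> ~x) -> w) -> y) -> x): min(1, 1 − 0.69 + 0.64) = 0.95
(((((((((((y -> w) -> y) -> y) -> z) -> ~z) -> x) -> ~x) -> w) -> y) -> x) -> x): min(1, 1 − 0.95 + 0.64) = 0.69
((((((((((((y -> w) -> y) -> y) -> z) -> ~z) -> x) -> ~x) -> w) -> y) -> x) -> x) -> x): min(1, 1 − 0.69 + 0.64) = 0.95
(((((((((((((y -> w) -> y) -> y) -> z) -> ~z) -> x) -> ~x) -> w) -> y) -> x) -> x) -> x) -> z): min(1, 1 − 0.95 + 0.68) = 0.73
((((((((((((((y -> w) -> y) -> y) -> z) -> ~z) -> x) -> ~x) -> w) -> y) -> x) -> x) -> x) -> z) -> x): min(1, 1 − 0.73 + 0.64) = 0.91

0.91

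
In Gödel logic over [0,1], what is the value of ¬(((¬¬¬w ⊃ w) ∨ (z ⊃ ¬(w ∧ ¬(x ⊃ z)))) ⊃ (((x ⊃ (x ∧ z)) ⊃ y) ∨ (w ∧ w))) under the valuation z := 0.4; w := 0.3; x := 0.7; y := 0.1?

¬w: Gödel ¬ of 0.3 = 0 (operand ≠ 0)
¬¬w: Gödel ¬ of 0 = 1 (operand is 0)
¬¬¬w: Gödel ¬ of 1 = 0 (operand ≠ 0)
(¬¬¬w ⊃ w): 0 ≤ 0.3, so result = 1
(x ⊃ z): 0.7 > 0.4, so result = 0.4
¬(x ⊃ z): Gödel ¬ of 0.4 = 0 (operand ≠ 0)
(w ∧ ¬(x ⊃ z)) = min(0.3, 0) = 0
¬(w ∧ ¬(x ⊃ z)): Gödel ¬ of 0 = 1 (operand is 0)
(z ⊃ ¬(w ∧ ¬(x ⊃ z))): 0.4 ≤ 1, so result = 1
((¬¬¬w ⊃ w) ∨ (z ⊃ ¬(w ∧ ¬(x ⊃ z)))) = max(1, 1) = 1
(x ∧ z) = min(0.7, 0.4) = 0.4
(x ⊃ (x ∧ z)): 0.7 > 0.4, so result = 0.4
((x ⊃ (x ∧ z)) ⊃ y): 0.4 > 0.1, so result = 0.1
(w ∧ w) = min(0.3, 0.3) = 0.3
(((x ⊃ (x ∧ z)) ⊃ y) ∨ (w ∧ w)) = max(0.1, 0.3) = 0.3
(((¬¬¬w ⊃ w) ∨ (z ⊃ ¬(w ∧ ¬(x ⊃ z)))) ⊃ (((x ⊃ (x ∧ z)) ⊃ y) ∨ (w ∧ w))): 1 > 0.3, so result = 0.3
¬(((¬¬¬w ⊃ w) ∨ (z ⊃ ¬(w ∧ ¬(x ⊃ z)))) ⊃ (((x ⊃ (x ∧ z)) ⊃ y) ∨ (w ∧ w))): Gödel ¬ of 0.3 = 0 (operand ≠ 0)

0.00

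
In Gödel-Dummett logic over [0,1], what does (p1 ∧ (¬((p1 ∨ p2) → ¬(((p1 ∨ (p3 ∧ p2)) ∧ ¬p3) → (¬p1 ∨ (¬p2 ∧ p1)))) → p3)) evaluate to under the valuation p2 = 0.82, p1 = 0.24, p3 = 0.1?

0.10

(p1 ∨ p2) = max(0.24, 0.82) = 0.82
(p3 ∧ p2) = min(0.1, 0.82) = 0.1
(p1 ∨ (p3 ∧ p2)) = max(0.24, 0.1) = 0.24
¬p3: Gödel ¬ of 0.1 = 0 (operand ≠ 0)
((p1 ∨ (p3 ∧ p2)) ∧ ¬p3) = min(0.24, 0) = 0
¬p1: Gödel ¬ of 0.24 = 0 (operand ≠ 0)
¬p2: Gödel ¬ of 0.82 = 0 (operand ≠ 0)
(¬p2 ∧ p1) = min(0, 0.24) = 0
(¬p1 ∨ (¬p2 ∧ p1)) = max(0, 0) = 0
(((p1 ∨ (p3 ∧ p2)) ∧ ¬p3) → (¬p1 ∨ (¬p2 ∧ p1))): 0 ≤ 0, so result = 1
¬(((p1 ∨ (p3 ∧ p2)) ∧ ¬p3) → (¬p1 ∨ (¬p2 ∧ p1))): Gödel ¬ of 1 = 0 (operand ≠ 0)
((p1 ∨ p2) → ¬(((p1 ∨ (p3 ∧ p2)) ∧ ¬p3) → (¬p1 ∨ (¬p2 ∧ p1)))): 0.82 > 0, so result = 0
¬((p1 ∨ p2) → ¬(((p1 ∨ (p3 ∧ p2)) ∧ ¬p3) → (¬p1 ∨ (¬p2 ∧ p1)))): Gödel ¬ of 0 = 1 (operand is 0)
(¬((p1 ∨ p2) → ¬(((p1 ∨ (p3 ∧ p2)) ∧ ¬p3) → (¬p1 ∨ (¬p2 ∧ p1)))) → p3): 1 > 0.1, so result = 0.1
(p1 ∧ (¬((p1 ∨ p2) → ¬(((p1 ∨ (p3 ∧ p2)) ∧ ¬p3) → (¬p1 ∨ (¬p2 ∧ p1)))) → p3)) = min(0.24, 0.1) = 0.1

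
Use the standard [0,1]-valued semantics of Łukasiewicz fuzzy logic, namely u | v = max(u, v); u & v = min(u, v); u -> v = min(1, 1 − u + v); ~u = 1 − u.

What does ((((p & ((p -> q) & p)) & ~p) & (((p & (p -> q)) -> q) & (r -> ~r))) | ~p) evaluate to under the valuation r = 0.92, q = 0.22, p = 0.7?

0.30

(p -> q): min(1, 1 − 0.7 + 0.22) = 0.52
((p -> q) & p) = min(0.52, 0.7) = 0.52
(p & ((p -> q) & p)) = min(0.7, 0.52) = 0.52
~p: Łukasiewicz ¬ gives 1 − 0.7 = 0.3
((p & ((p -> q) & p)) & ~p) = min(0.52, 0.3) = 0.3
(p -> q): min(1, 1 − 0.7 + 0.22) = 0.52
(p & (p -> q)) = min(0.7, 0.52) = 0.52
((p & (p -> q)) -> q): min(1, 1 − 0.52 + 0.22) = 0.7
~r: Łukasiewicz ¬ gives 1 − 0.92 = 0.08
(r -> ~r): min(1, 1 − 0.92 + 0.08) = 0.16
(((p & (p -> q)) -> q) & (r -> ~r)) = min(0.7, 0.16) = 0.16
(((p & ((p -> q) & p)) & ~p) & (((p & (p -> q)) -> q) & (r -> ~r))) = min(0.3, 0.16) = 0.16
~p: Łukasiewicz ¬ gives 1 − 0.7 = 0.3
((((p & ((p -> q) & p)) & ~p) & (((p & (p -> q)) -> q) & (r -> ~r))) | ~p) = max(0.16, 0.3) = 0.3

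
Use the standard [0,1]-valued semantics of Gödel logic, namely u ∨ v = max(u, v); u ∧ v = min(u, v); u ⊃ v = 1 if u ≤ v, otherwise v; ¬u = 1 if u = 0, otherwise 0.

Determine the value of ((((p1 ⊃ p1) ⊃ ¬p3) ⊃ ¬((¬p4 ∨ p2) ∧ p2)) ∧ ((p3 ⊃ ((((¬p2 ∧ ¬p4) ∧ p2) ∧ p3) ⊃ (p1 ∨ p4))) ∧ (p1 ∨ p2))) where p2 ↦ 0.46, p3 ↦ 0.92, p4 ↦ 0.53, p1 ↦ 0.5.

(p1 ⊃ p1): 0.5 ≤ 0.5, so result = 1
¬p3: Gödel ¬ of 0.92 = 0 (operand ≠ 0)
((p1 ⊃ p1) ⊃ ¬p3): 1 > 0, so result = 0
¬p4: Gödel ¬ of 0.53 = 0 (operand ≠ 0)
(¬p4 ∨ p2) = max(0, 0.46) = 0.46
((¬p4 ∨ p2) ∧ p2) = min(0.46, 0.46) = 0.46
¬((¬p4 ∨ p2) ∧ p2): Gödel ¬ of 0.46 = 0 (operand ≠ 0)
(((p1 ⊃ p1) ⊃ ¬p3) ⊃ ¬((¬p4 ∨ p2) ∧ p2)): 0 ≤ 0, so result = 1
¬p2: Gödel ¬ of 0.46 = 0 (operand ≠ 0)
¬p4: Gödel ¬ of 0.53 = 0 (operand ≠ 0)
(¬p2 ∧ ¬p4) = min(0, 0) = 0
((¬p2 ∧ ¬p4) ∧ p2) = min(0, 0.46) = 0
(((¬p2 ∧ ¬p4) ∧ p2) ∧ p3) = min(0, 0.92) = 0
(p1 ∨ p4) = max(0.5, 0.53) = 0.53
((((¬p2 ∧ ¬p4) ∧ p2) ∧ p3) ⊃ (p1 ∨ p4)): 0 ≤ 0.53, so result = 1
(p3 ⊃ ((((¬p2 ∧ ¬p4) ∧ p2) ∧ p3) ⊃ (p1 ∨ p4))): 0.92 ≤ 1, so result = 1
(p1 ∨ p2) = max(0.5, 0.46) = 0.5
((p3 ⊃ ((((¬p2 ∧ ¬p4) ∧ p2) ∧ p3) ⊃ (p1 ∨ p4))) ∧ (p1 ∨ p2)) = min(1, 0.5) = 0.5
((((p1 ⊃ p1) ⊃ ¬p3) ⊃ ¬((¬p4 ∨ p2) ∧ p2)) ∧ ((p3 ⊃ ((((¬p2 ∧ ¬p4) ∧ p2) ∧ p3) ⊃ (p1 ∨ p4))) ∧ (p1 ∨ p2))) = min(1, 0.5) = 0.5

0.50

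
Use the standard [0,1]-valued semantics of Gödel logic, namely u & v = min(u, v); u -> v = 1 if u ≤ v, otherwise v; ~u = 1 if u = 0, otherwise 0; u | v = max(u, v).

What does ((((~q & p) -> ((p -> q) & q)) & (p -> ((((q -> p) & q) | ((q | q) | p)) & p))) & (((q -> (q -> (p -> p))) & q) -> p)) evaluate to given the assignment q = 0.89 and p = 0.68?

0.68

~q: Gödel ¬ of 0.89 = 0 (operand ≠ 0)
(~q & p) = min(0, 0.68) = 0
(p -> q): 0.68 ≤ 0.89, so result = 1
((p -> q) & q) = min(1, 0.89) = 0.89
((~q & p) -> ((p -> q) & q)): 0 ≤ 0.89, so result = 1
(q -> p): 0.89 > 0.68, so result = 0.68
((q -> p) & q) = min(0.68, 0.89) = 0.68
(q | q) = max(0.89, 0.89) = 0.89
((q | q) | p) = max(0.89, 0.68) = 0.89
(((q -> p) & q) | ((q | q) | p)) = max(0.68, 0.89) = 0.89
((((q -> p) & q) | ((q | q) | p)) & p) = min(0.89, 0.68) = 0.68
(p -> ((((q -> p) & q) | ((q | q) | p)) & p)): 0.68 ≤ 0.68, so result = 1
(((~q & p) -> ((p -> q) & q)) & (p -> ((((q -> p) & q) | ((q | q) | p)) & p))) = min(1, 1) = 1
(p -> p): 0.68 ≤ 0.68, so result = 1
(q -> (p -> p)): 0.89 ≤ 1, so result = 1
(q -> (q -> (p -> p))): 0.89 ≤ 1, so result = 1
((q -> (q -> (p -> p))) & q) = min(1, 0.89) = 0.89
(((q -> (q -> (p -> p))) & q) -> p): 0.89 > 0.68, so result = 0.68
((((~q & p) -> ((p -> q) & q)) & (p -> ((((q -> p) & q) | ((q | q) | p)) & p))) & (((q -> (q -> (p -> p))) & q) -> p)) = min(1, 0.68) = 0.68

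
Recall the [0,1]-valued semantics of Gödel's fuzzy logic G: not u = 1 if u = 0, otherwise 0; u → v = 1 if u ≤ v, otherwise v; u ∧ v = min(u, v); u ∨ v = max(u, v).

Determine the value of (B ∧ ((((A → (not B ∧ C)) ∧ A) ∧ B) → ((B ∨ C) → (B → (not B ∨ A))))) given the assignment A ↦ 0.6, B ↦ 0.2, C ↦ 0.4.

not B: Gödel ¬ of 0.2 = 0 (operand ≠ 0)
(not B ∧ C) = min(0, 0.4) = 0
(A → (not B ∧ C)): 0.6 > 0, so result = 0
((A → (not B ∧ C)) ∧ A) = min(0, 0.6) = 0
(((A → (not B ∧ C)) ∧ A) ∧ B) = min(0, 0.2) = 0
(B ∨ C) = max(0.2, 0.4) = 0.4
not B: Gödel ¬ of 0.2 = 0 (operand ≠ 0)
(not B ∨ A) = max(0, 0.6) = 0.6
(B → (not B ∨ A)): 0.2 ≤ 0.6, so result = 1
((B ∨ C) → (B → (not B ∨ A))): 0.4 ≤ 1, so result = 1
((((A → (not B ∧ C)) ∧ A) ∧ B) → ((B ∨ C) → (B → (not B ∨ A)))): 0 ≤ 1, so result = 1
(B ∧ ((((A → (not B ∧ C)) ∧ A) ∧ B) → ((B ∨ C) → (B → (not B ∨ A))))) = min(0.2, 1) = 0.2

0.20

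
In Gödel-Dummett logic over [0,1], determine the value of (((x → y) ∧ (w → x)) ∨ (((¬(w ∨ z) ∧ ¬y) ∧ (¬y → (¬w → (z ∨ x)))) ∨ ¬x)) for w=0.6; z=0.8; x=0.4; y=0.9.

0.40

(x → y): 0.4 ≤ 0.9, so result = 1
(w → x): 0.6 > 0.4, so result = 0.4
((x → y) ∧ (w → x)) = min(1, 0.4) = 0.4
(w ∨ z) = max(0.6, 0.8) = 0.8
¬(w ∨ z): Gödel ¬ of 0.8 = 0 (operand ≠ 0)
¬y: Gödel ¬ of 0.9 = 0 (operand ≠ 0)
(¬(w ∨ z) ∧ ¬y) = min(0, 0) = 0
¬y: Gödel ¬ of 0.9 = 0 (operand ≠ 0)
¬w: Gödel ¬ of 0.6 = 0 (operand ≠ 0)
(z ∨ x) = max(0.8, 0.4) = 0.8
(¬w → (z ∨ x)): 0 ≤ 0.8, so result = 1
(¬y → (¬w → (z ∨ x))): 0 ≤ 1, so result = 1
((¬(w ∨ z) ∧ ¬y) ∧ (¬y → (¬w → (z ∨ x)))) = min(0, 1) = 0
¬x: Gödel ¬ of 0.4 = 0 (operand ≠ 0)
(((¬(w ∨ z) ∧ ¬y) ∧ (¬y → (¬w → (z ∨ x)))) ∨ ¬x) = max(0, 0) = 0
(((x → y) ∧ (w → x)) ∨ (((¬(w ∨ z) ∧ ¬y) ∧ (¬y → (¬w → (z ∨ x)))) ∨ ¬x)) = max(0.4, 0) = 0.4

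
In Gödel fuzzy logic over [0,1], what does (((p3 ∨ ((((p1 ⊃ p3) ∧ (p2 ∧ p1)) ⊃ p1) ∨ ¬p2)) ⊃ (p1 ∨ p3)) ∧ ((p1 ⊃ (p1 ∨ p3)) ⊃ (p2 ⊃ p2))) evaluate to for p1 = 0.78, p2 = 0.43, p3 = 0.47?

(p1 ⊃ p3): 0.78 > 0.47, so result = 0.47
(p2 ∧ p1) = min(0.43, 0.78) = 0.43
((p1 ⊃ p3) ∧ (p2 ∧ p1)) = min(0.47, 0.43) = 0.43
(((p1 ⊃ p3) ∧ (p2 ∧ p1)) ⊃ p1): 0.43 ≤ 0.78, so result = 1
¬p2: Gödel ¬ of 0.43 = 0 (operand ≠ 0)
((((p1 ⊃ p3) ∧ (p2 ∧ p1)) ⊃ p1) ∨ ¬p2) = max(1, 0) = 1
(p3 ∨ ((((p1 ⊃ p3) ∧ (p2 ∧ p1)) ⊃ p1) ∨ ¬p2)) = max(0.47, 1) = 1
(p1 ∨ p3) = max(0.78, 0.47) = 0.78
((p3 ∨ ((((p1 ⊃ p3) ∧ (p2 ∧ p1)) ⊃ p1) ∨ ¬p2)) ⊃ (p1 ∨ p3)): 1 > 0.78, so result = 0.78
(p1 ∨ p3) = max(0.78, 0.47) = 0.78
(p1 ⊃ (p1 ∨ p3)): 0.78 ≤ 0.78, so result = 1
(p2 ⊃ p2): 0.43 ≤ 0.43, so result = 1
((p1 ⊃ (p1 ∨ p3)) ⊃ (p2 ⊃ p2)): 1 ≤ 1, so result = 1
(((p3 ∨ ((((p1 ⊃ p3) ∧ (p2 ∧ p1)) ⊃ p1) ∨ ¬p2)) ⊃ (p1 ∨ p3)) ∧ ((p1 ⊃ (p1 ∨ p3)) ⊃ (p2 ⊃ p2))) = min(0.78, 1) = 0.78

0.78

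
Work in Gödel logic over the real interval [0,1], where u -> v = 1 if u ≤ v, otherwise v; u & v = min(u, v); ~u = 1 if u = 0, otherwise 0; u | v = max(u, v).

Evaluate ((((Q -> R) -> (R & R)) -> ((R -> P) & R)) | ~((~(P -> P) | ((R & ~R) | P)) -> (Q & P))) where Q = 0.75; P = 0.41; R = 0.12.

(Q -> R): 0.75 > 0.12, so result = 0.12
(R & R) = min(0.12, 0.12) = 0.12
((Q -> R) -> (R & R)): 0.12 ≤ 0.12, so result = 1
(R -> P): 0.12 ≤ 0.41, so result = 1
((R -> P) & R) = min(1, 0.12) = 0.12
(((Q -> R) -> (R & R)) -> ((R -> P) & R)): 1 > 0.12, so result = 0.12
(P -> P): 0.41 ≤ 0.41, so result = 1
~(P -> P): Gödel ¬ of 1 = 0 (operand ≠ 0)
~R: Gödel ¬ of 0.12 = 0 (operand ≠ 0)
(R & ~R) = min(0.12, 0) = 0
((R & ~R) | P) = max(0, 0.41) = 0.41
(~(P -> P) | ((R & ~R) | P)) = max(0, 0.41) = 0.41
(Q & P) = min(0.75, 0.41) = 0.41
((~(P -> P) | ((R & ~R) | P)) -> (Q & P)): 0.41 ≤ 0.41, so result = 1
~((~(P -> P) | ((R & ~R) | P)) -> (Q & P)): Gödel ¬ of 1 = 0 (operand ≠ 0)
((((Q -> R) -> (R & R)) -> ((R -> P) & R)) | ~((~(P -> P) | ((R & ~R) | P)) -> (Q & P))) = max(0.12, 0) = 0.12

0.12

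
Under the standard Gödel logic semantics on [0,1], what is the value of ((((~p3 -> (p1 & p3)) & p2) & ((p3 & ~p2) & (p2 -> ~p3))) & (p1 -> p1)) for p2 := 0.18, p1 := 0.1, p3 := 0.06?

~p3: Gödel ¬ of 0.06 = 0 (operand ≠ 0)
(p1 & p3) = min(0.1, 0.06) = 0.06
(~p3 -> (p1 & p3)): 0 ≤ 0.06, so result = 1
((~p3 -> (p1 & p3)) & p2) = min(1, 0.18) = 0.18
~p2: Gödel ¬ of 0.18 = 0 (operand ≠ 0)
(p3 & ~p2) = min(0.06, 0) = 0
~p3: Gödel ¬ of 0.06 = 0 (operand ≠ 0)
(p2 -> ~p3): 0.18 > 0, so result = 0
((p3 & ~p2) & (p2 -> ~p3)) = min(0, 0) = 0
(((~p3 -> (p1 & p3)) & p2) & ((p3 & ~p2) & (p2 -> ~p3))) = min(0.18, 0) = 0
(p1 -> p1): 0.1 ≤ 0.1, so result = 1
((((~p3 -> (p1 & p3)) & p2) & ((p3 & ~p2) & (p2 -> ~p3))) & (p1 -> p1)) = min(0, 1) = 0

0.00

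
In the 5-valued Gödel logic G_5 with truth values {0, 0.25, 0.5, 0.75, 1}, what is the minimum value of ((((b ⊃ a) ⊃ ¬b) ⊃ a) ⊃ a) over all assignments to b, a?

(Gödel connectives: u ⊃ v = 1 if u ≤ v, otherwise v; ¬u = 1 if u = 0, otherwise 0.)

0.25

The minimum is attained at b = 0.25, a = 0.25:
  (b ⊃ a): 0.25 ≤ 0.25, so result = 1
  ¬b: Gödel ¬ of 0.25 = 0 (operand ≠ 0)
  ((b ⊃ a) ⊃ ¬b): 1 > 0, so result = 0
  (((b ⊃ a) ⊃ ¬b) ⊃ a): 0 ≤ 0.25, so result = 1
  ((((b ⊃ a) ⊃ ¬b) ⊃ a) ⊃ a): 1 > 0.25, so result = 0.25
Checking all 25 assignments confirms none give a value below 0.25.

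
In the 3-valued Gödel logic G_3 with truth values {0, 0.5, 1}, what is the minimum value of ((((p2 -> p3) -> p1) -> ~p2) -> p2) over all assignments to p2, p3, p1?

0.00

The minimum is attained at p2 = 0, p3 = 0, p1 = 0:
  (p2 -> p3): 0 ≤ 0, so result = 1
  ((p2 -> p3) -> p1): 1 > 0, so result = 0
  ~p2: Gödel ¬ of 0 = 1 (operand is 0)
  (((p2 -> p3) -> p1) -> ~p2): 0 ≤ 1, so result = 1
  ((((p2 -> p3) -> p1) -> ~p2) -> p2): 1 > 0, so result = 0
Checking all 27 assignments confirms none give a value below 0.00.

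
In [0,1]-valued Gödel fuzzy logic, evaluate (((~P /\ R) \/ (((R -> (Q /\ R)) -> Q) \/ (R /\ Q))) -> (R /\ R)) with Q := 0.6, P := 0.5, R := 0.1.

~P: Gödel ¬ of 0.5 = 0 (operand ≠ 0)
(~P /\ R) = min(0, 0.1) = 0
(Q /\ R) = min(0.6, 0.1) = 0.1
(R -> (Q /\ R)): 0.1 ≤ 0.1, so result = 1
((R -> (Q /\ R)) -> Q): 1 > 0.6, so result = 0.6
(R /\ Q) = min(0.1, 0.6) = 0.1
(((R -> (Q /\ R)) -> Q) \/ (R /\ Q)) = max(0.6, 0.1) = 0.6
((~P /\ R) \/ (((R -> (Q /\ R)) -> Q) \/ (R /\ Q))) = max(0, 0.6) = 0.6
(R /\ R) = min(0.1, 0.1) = 0.1
(((~P /\ R) \/ (((R -> (Q /\ R)) -> Q) \/ (R /\ Q))) -> (R /\ R)): 0.6 > 0.1, so result = 0.1

0.10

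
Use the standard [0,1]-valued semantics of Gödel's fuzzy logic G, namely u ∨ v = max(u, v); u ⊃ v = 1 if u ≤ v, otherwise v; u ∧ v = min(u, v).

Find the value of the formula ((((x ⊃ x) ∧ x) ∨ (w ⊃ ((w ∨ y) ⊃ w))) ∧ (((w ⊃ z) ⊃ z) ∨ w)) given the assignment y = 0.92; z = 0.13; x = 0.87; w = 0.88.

1.00

(x ⊃ x): 0.87 ≤ 0.87, so result = 1
((x ⊃ x) ∧ x) = min(1, 0.87) = 0.87
(w ∨ y) = max(0.88, 0.92) = 0.92
((w ∨ y) ⊃ w): 0.92 > 0.88, so result = 0.88
(w ⊃ ((w ∨ y) ⊃ w)): 0.88 ≤ 0.88, so result = 1
(((x ⊃ x) ∧ x) ∨ (w ⊃ ((w ∨ y) ⊃ w))) = max(0.87, 1) = 1
(w ⊃ z): 0.88 > 0.13, so result = 0.13
((w ⊃ z) ⊃ z): 0.13 ≤ 0.13, so result = 1
(((w ⊃ z) ⊃ z) ∨ w) = max(1, 0.88) = 1
((((x ⊃ x) ∧ x) ∨ (w ⊃ ((w ∨ y) ⊃ w))) ∧ (((w ⊃ z) ⊃ z) ∨ w)) = min(1, 1) = 1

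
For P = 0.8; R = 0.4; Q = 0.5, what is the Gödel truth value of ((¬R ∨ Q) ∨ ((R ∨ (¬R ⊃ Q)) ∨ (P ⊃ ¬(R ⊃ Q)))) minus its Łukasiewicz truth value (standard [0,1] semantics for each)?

Gödel evaluation:
  ¬R: Gödel ¬ of 0.4 = 0 (operand ≠ 0)
  (¬R ∨ Q) = max(0, 0.5) = 0.5
  ¬R: Gödel ¬ of 0.4 = 0 (operand ≠ 0)
  (¬R ⊃ Q): 0 ≤ 0.5, so result = 1
  (R ∨ (¬R ⊃ Q)) = max(0.4, 1) = 1
  (R ⊃ Q): 0.4 ≤ 0.5, so result = 1
  ¬(R ⊃ Q): Gödel ¬ of 1 = 0 (operand ≠ 0)
  (P ⊃ ¬(R ⊃ Q)): 0.8 > 0, so result = 0
  ((R ∨ (¬R ⊃ Q)) ∨ (P ⊃ ¬(R ⊃ Q))) = max(1, 0) = 1
  ((¬R ∨ Q) ∨ ((R ∨ (¬R ⊃ Q)) ∨ (P ⊃ ¬(R ⊃ Q)))) = max(0.5, 1) = 1
  Gödel value = 1
Łukasiewicz evaluation:
  ¬R: Łukasiewicz ¬ gives 1 − 0.4 = 0.6
  (¬R ∨ Q) = max(0.6, 0.5) = 0.6
  ¬R: Łukasiewicz ¬ gives 1 − 0.4 = 0.6
  (¬R ⊃ Q): min(1, 1 − 0.6 + 0.5) = 0.9
  (R ∨ (¬R ⊃ Q)) = max(0.4, 0.9) = 0.9
  (R ⊃ Q): min(1, 1 − 0.4 + 0.5) = 1
  ¬(R ⊃ Q): Łukasiewicz ¬ gives 1 − 1 = 0
  (P ⊃ ¬(R ⊃ Q)): min(1, 1 − 0.8 + 0) = 0.2
  ((R ∨ (¬R ⊃ Q)) ∨ (P ⊃ ¬(R ⊃ Q))) = max(0.9, 0.2) = 0.9
  ((¬R ∨ Q) ∨ ((R ∨ (¬R ⊃ Q)) ∨ (P ⊃ ¬(R ⊃ Q)))) = max(0.6, 0.9) = 0.9
  Łukasiewicz value = 0.9
Difference: 1 − 0.9 = 0.10

0.10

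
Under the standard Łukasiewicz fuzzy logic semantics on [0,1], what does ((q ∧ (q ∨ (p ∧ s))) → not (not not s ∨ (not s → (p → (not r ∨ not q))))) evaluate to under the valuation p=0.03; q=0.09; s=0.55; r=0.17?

0.91

(p ∧ s) = min(0.03, 0.55) = 0.03
(q ∨ (p ∧ s)) = max(0.09, 0.03) = 0.09
(q ∧ (q ∨ (p ∧ s))) = min(0.09, 0.09) = 0.09
not s: Łukasiewicz ¬ gives 1 − 0.55 = 0.45
not not s: Łukasiewicz ¬ gives 1 − 0.45 = 0.55
not s: Łukasiewicz ¬ gives 1 − 0.55 = 0.45
not r: Łukasiewicz ¬ gives 1 − 0.17 = 0.83
not q: Łukasiewicz ¬ gives 1 − 0.09 = 0.91
(not r ∨ not q) = max(0.83, 0.91) = 0.91
(p → (not r ∨ not q)): min(1, 1 − 0.03 + 0.91) = 1
(not s → (p → (not r ∨ not q))): min(1, 1 − 0.45 + 1) = 1
(not not s ∨ (not s → (p → (not r ∨ not q)))) = max(0.55, 1) = 1
not (not not s ∨ (not s → (p → (not r ∨ not q)))): Łukasiewicz ¬ gives 1 − 1 = 0
((q ∧ (q ∨ (p ∧ s))) → not (not not s ∨ (not s → (p → (not r ∨ not q))))): min(1, 1 − 0.09 + 0) = 0.91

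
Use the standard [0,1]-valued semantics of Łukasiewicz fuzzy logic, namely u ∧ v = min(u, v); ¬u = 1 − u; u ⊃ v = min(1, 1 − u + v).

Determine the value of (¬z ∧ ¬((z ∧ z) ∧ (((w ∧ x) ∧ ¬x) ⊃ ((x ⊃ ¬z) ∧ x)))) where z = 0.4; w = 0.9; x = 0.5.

0.60

¬z: Łukasiewicz ¬ gives 1 − 0.4 = 0.6
(z ∧ z) = min(0.4, 0.4) = 0.4
(w ∧ x) = min(0.9, 0.5) = 0.5
¬x: Łukasiewicz ¬ gives 1 − 0.5 = 0.5
((w ∧ x) ∧ ¬x) = min(0.5, 0.5) = 0.5
¬z: Łukasiewicz ¬ gives 1 − 0.4 = 0.6
(x ⊃ ¬z): min(1, 1 − 0.5 + 0.6) = 1
((x ⊃ ¬z) ∧ x) = min(1, 0.5) = 0.5
(((w ∧ x) ∧ ¬x) ⊃ ((x ⊃ ¬z) ∧ x)): min(1, 1 − 0.5 + 0.5) = 1
((z ∧ z) ∧ (((w ∧ x) ∧ ¬x) ⊃ ((x ⊃ ¬z) ∧ x))) = min(0.4, 1) = 0.4
¬((z ∧ z) ∧ (((w ∧ x) ∧ ¬x) ⊃ ((x ⊃ ¬z) ∧ x))): Łukasiewicz ¬ gives 1 − 0.4 = 0.6
(¬z ∧ ¬((z ∧ z) ∧ (((w ∧ x) ∧ ¬x) ⊃ ((x ⊃ ¬z) ∧ x)))) = min(0.6, 0.6) = 0.6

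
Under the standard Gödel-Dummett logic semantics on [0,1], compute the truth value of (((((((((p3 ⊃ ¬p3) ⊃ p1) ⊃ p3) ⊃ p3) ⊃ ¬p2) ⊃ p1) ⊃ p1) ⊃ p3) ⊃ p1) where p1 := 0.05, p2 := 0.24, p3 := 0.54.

¬p3: Gödel ¬ of 0.54 = 0 (operand ≠ 0)
(p3 ⊃ ¬p3): 0.54 > 0, so result = 0
((p3 ⊃ ¬p3) ⊃ p1): 0 ≤ 0.05, so result = 1
(((p3 ⊃ ¬p3) ⊃ p1) ⊃ p3): 1 > 0.54, so result = 0.54
((((p3 ⊃ ¬p3) ⊃ p1) ⊃ p3) ⊃ p3): 0.54 ≤ 0.54, so result = 1
¬p2: Gödel ¬ of 0.24 = 0 (operand ≠ 0)
(((((p3 ⊃ ¬p3) ⊃ p1) ⊃ p3) ⊃ p3) ⊃ ¬p2): 1 > 0, so result = 0
((((((p3 ⊃ ¬p3) ⊃ p1) ⊃ p3) ⊃ p3) ⊃ ¬p2) ⊃ p1): 0 ≤ 0.05, so result = 1
(((((((p3 ⊃ ¬p3) ⊃ p1) ⊃ p3) ⊃ p3) ⊃ ¬p2) ⊃ p1) ⊃ p1): 1 > 0.05, so result = 0.05
((((((((p3 ⊃ ¬p3) ⊃ p1) ⊃ p3) ⊃ p3) ⊃ ¬p2) ⊃ p1) ⊃ p1) ⊃ p3): 0.05 ≤ 0.54, so result = 1
(((((((((p3 ⊃ ¬p3) ⊃ p1) ⊃ p3) ⊃ p3) ⊃ ¬p2) ⊃ p1) ⊃ p1) ⊃ p3) ⊃ p1): 1 > 0.05, so result = 0.05

0.05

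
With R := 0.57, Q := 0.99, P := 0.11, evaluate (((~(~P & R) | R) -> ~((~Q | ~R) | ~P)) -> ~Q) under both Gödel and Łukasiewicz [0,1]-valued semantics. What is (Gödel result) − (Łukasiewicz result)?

Gödel evaluation:
  ~P: Gödel ¬ of 0.11 = 0 (operand ≠ 0)
  (~P & R) = min(0, 0.57) = 0
  ~(~P & R): Gödel ¬ of 0 = 1 (operand is 0)
  (~(~P & R) | R) = max(1, 0.57) = 1
  ~Q: Gödel ¬ of 0.99 = 0 (operand ≠ 0)
  ~R: Gödel ¬ of 0.57 = 0 (operand ≠ 0)
  (~Q | ~R) = max(0, 0) = 0
  ~P: Gödel ¬ of 0.11 = 0 (operand ≠ 0)
  ((~Q | ~R) | ~P) = max(0, 0) = 0
  ~((~Q | ~R) | ~P): Gödel ¬ of 0 = 1 (operand is 0)
  ((~(~P & R) | R) -> ~((~Q | ~R) | ~P)): 1 ≤ 1, so result = 1
  ~Q: Gödel ¬ of 0.99 = 0 (operand ≠ 0)
  (((~(~P & R) | R) -> ~((~Q | ~R) | ~P)) -> ~Q): 1 > 0, so result = 0
  Gödel value = 0
Łukasiewicz evaluation:
  ~P: Łukasiewicz ¬ gives 1 − 0.11 = 0.89
  (~P & R) = min(0.89, 0.57) = 0.57
  ~(~P & R): Łukasiewicz ¬ gives 1 − 0.57 = 0.43
  (~(~P & R) | R) = max(0.43, 0.57) = 0.57
  ~Q: Łukasiewicz ¬ gives 1 − 0.99 = 0.01
  ~R: Łukasiewicz ¬ gives 1 − 0.57 = 0.43
  (~Q | ~R) = max(0.01, 0.43) = 0.43
  ~P: Łukasiewicz ¬ gives 1 − 0.11 = 0.89
  ((~Q | ~R) | ~P) = max(0.43, 0.89) = 0.89
  ~((~Q | ~R) | ~P): Łukasiewicz ¬ gives 1 − 0.89 = 0.11
  ((~(~P & R) | R) -> ~((~Q | ~R) | ~P)): min(1, 1 − 0.57 + 0.11) = 0.54
  ~Q: Łukasiewicz ¬ gives 1 − 0.99 = 0.01
  (((~(~P & R) | R) -> ~((~Q | ~R) | ~P)) -> ~Q): min(1, 1 − 0.54 + 0.01) = 0.47
  Łukasiewicz value = 0.47
Difference: 0 − 0.47 = -0.47

-0.47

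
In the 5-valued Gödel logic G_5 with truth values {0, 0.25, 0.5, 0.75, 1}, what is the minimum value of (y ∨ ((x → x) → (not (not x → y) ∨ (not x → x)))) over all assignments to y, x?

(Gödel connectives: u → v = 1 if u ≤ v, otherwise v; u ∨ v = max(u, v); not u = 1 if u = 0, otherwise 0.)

0.25

The minimum is attained at y = 0.25, x = 0:
  (x → x): 0 ≤ 0, so result = 1
  not x: Gödel ¬ of 0 = 1 (operand is 0)
  (not x → y): 1 > 0.25, so result = 0.25
  not (not x → y): Gödel ¬ of 0.25 = 0 (operand ≠ 0)
  not x: Gödel ¬ of 0 = 1 (operand is 0)
  (not x → x): 1 > 0, so result = 0
  (not (not x → y) ∨ (not x → x)) = max(0, 0) = 0
  ((x → x) → (not (not x → y) ∨ (not x → x))): 1 > 0, so result = 0
  (y ∨ ((x → x) → (not (not x → y) ∨ (not x → x)))) = max(0.25, 0) = 0.25
Checking all 25 assignments confirms none give a value below 0.25.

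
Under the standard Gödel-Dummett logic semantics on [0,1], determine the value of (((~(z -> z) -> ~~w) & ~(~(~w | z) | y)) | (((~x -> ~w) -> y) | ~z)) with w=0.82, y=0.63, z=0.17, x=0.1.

(z -> z): 0.17 ≤ 0.17, so result = 1
~(z -> z): Gödel ¬ of 1 = 0 (operand ≠ 0)
~w: Gödel ¬ of 0.82 = 0 (operand ≠ 0)
~~w: Gödel ¬ of 0 = 1 (operand is 0)
(~(z -> z) -> ~~w): 0 ≤ 1, so result = 1
~w: Gödel ¬ of 0.82 = 0 (operand ≠ 0)
(~w | z) = max(0, 0.17) = 0.17
~(~w | z): Gödel ¬ of 0.17 = 0 (operand ≠ 0)
(~(~w | z) | y) = max(0, 0.63) = 0.63
~(~(~w | z) | y): Gödel ¬ of 0.63 = 0 (operand ≠ 0)
((~(z -> z) -> ~~w) & ~(~(~w | z) | y)) = min(1, 0) = 0
~x: Gödel ¬ of 0.1 = 0 (operand ≠ 0)
~w: Gödel ¬ of 0.82 = 0 (operand ≠ 0)
(~x -> ~w): 0 ≤ 0, so result = 1
((~x -> ~w) -> y): 1 > 0.63, so result = 0.63
~z: Gödel ¬ of 0.17 = 0 (operand ≠ 0)
(((~x -> ~w) -> y) | ~z) = max(0.63, 0) = 0.63
(((~(z -> z) -> ~~w) & ~(~(~w | z) | y)) | (((~x -> ~w) -> y) | ~z)) = max(0, 0.63) = 0.63

0.63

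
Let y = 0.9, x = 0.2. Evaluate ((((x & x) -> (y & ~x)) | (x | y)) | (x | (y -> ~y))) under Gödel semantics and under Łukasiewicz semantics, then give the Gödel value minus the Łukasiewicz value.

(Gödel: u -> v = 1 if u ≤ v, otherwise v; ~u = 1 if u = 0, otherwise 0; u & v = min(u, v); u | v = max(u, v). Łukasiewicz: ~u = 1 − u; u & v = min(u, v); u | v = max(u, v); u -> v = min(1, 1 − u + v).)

-0.10

Gödel evaluation:
  (x & x) = min(0.2, 0.2) = 0.2
  ~x: Gödel ¬ of 0.2 = 0 (operand ≠ 0)
  (y & ~x) = min(0.9, 0) = 0
  ((x & x) -> (y & ~x)): 0.2 > 0, so result = 0
  (x | y) = max(0.2, 0.9) = 0.9
  (((x & x) -> (y & ~x)) | (x | y)) = max(0, 0.9) = 0.9
  ~y: Gödel ¬ of 0.9 = 0 (operand ≠ 0)
  (y -> ~y): 0.9 > 0, so result = 0
  (x | (y -> ~y)) = max(0.2, 0) = 0.2
  ((((x & x) -> (y & ~x)) | (x | y)) | (x | (y -> ~y))) = max(0.9, 0.2) = 0.9
  Gödel value = 0.9
Łukasiewicz evaluation:
  (x & x) = min(0.2, 0.2) = 0.2
  ~x: Łukasiewicz ¬ gives 1 − 0.2 = 0.8
  (y & ~x) = min(0.9, 0.8) = 0.8
  ((x & x) -> (y & ~x)): min(1, 1 − 0.2 + 0.8) = 1
  (x | y) = max(0.2, 0.9) = 0.9
  (((x & x) -> (y & ~x)) | (x | y)) = max(1, 0.9) = 1
  ~y: Łukasiewicz ¬ gives 1 − 0.9 = 0.1
  (y -> ~y): min(1, 1 − 0.9 + 0.1) = 0.2
  (x | (y -> ~y)) = max(0.2, 0.2) = 0.2
  ((((x & x) -> (y & ~x)) | (x | y)) | (x | (y -> ~y))) = max(1, 0.2) = 1
  Łukasiewicz value = 1
Difference: 0.9 − 1 = -0.10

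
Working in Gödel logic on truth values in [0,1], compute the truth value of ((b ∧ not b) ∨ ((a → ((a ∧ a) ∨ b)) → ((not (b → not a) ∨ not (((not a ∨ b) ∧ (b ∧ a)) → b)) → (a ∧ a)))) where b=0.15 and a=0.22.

0.22

not b: Gödel ¬ of 0.15 = 0 (operand ≠ 0)
(b ∧ not b) = min(0.15, 0) = 0
(a ∧ a) = min(0.22, 0.22) = 0.22
((a ∧ a) ∨ b) = max(0.22, 0.15) = 0.22
(a → ((a ∧ a) ∨ b)): 0.22 ≤ 0.22, so result = 1
not a: Gödel ¬ of 0.22 = 0 (operand ≠ 0)
(b → not a): 0.15 > 0, so result = 0
not (b → not a): Gödel ¬ of 0 = 1 (operand is 0)
not a: Gödel ¬ of 0.22 = 0 (operand ≠ 0)
(not a ∨ b) = max(0, 0.15) = 0.15
(b ∧ a) = min(0.15, 0.22) = 0.15
((not a ∨ b) ∧ (b ∧ a)) = min(0.15, 0.15) = 0.15
(((not a ∨ b) ∧ (b ∧ a)) → b): 0.15 ≤ 0.15, so result = 1
not (((not a ∨ b) ∧ (b ∧ a)) → b): Gödel ¬ of 1 = 0 (operand ≠ 0)
(not (b → not a) ∨ not (((not a ∨ b) ∧ (b ∧ a)) → b)) = max(1, 0) = 1
(a ∧ a) = min(0.22, 0.22) = 0.22
((not (b → not a) ∨ not (((not a ∨ b) ∧ (b ∧ a)) → b)) → (a ∧ a)): 1 > 0.22, so result = 0.22
((a → ((a ∧ a) ∨ b)) → ((not (b → not a) ∨ not (((not a ∨ b) ∧ (b ∧ a)) → b)) → (a ∧ a))): 1 > 0.22, so result = 0.22
((b ∧ not b) ∨ ((a → ((a ∧ a) ∨ b)) → ((not (b → not a) ∨ not (((not a ∨ b) ∧ (b ∧ a)) → b)) → (a ∧ a)))) = max(0, 0.22) = 0.22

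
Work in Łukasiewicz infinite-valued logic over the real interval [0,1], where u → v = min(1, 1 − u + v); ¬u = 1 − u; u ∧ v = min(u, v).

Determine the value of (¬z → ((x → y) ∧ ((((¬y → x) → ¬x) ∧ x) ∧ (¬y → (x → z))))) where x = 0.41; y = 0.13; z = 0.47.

¬z: Łukasiewicz ¬ gives 1 − 0.47 = 0.53
(x → y): min(1, 1 − 0.41 + 0.13) = 0.72
¬y: Łukasiewicz ¬ gives 1 − 0.13 = 0.87
(¬y → x): min(1, 1 − 0.87 + 0.41) = 0.54
¬x: Łukasiewicz ¬ gives 1 − 0.41 = 0.59
((¬y → x) → ¬x): min(1, 1 − 0.54 + 0.59) = 1
(((¬y → x) → ¬x) ∧ x) = min(1, 0.41) = 0.41
¬y: Łukasiewicz ¬ gives 1 − 0.13 = 0.87
(x → z): min(1, 1 − 0.41 + 0.47) = 1
(¬y → (x → z)): min(1, 1 − 0.87 + 1) = 1
((((¬y → x) → ¬x) ∧ x) ∧ (¬y → (x → z))) = min(0.41, 1) = 0.41
((x → y) ∧ ((((¬y → x) → ¬x) ∧ x) ∧ (¬y → (x → z)))) = min(0.72, 0.41) = 0.41
(¬z → ((x → y) ∧ ((((¬y → x) → ¬x) ∧ x) ∧ (¬y → (x → z))))): min(1, 1 − 0.53 + 0.41) = 0.88

0.88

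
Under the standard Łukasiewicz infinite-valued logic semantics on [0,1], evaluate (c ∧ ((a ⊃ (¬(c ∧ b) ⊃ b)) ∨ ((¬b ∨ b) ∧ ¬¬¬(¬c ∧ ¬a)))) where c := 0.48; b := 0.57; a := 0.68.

0.48

(c ∧ b) = min(0.48, 0.57) = 0.48
¬(c ∧ b): Łukasiewicz ¬ gives 1 − 0.48 = 0.52
(¬(c ∧ b) ⊃ b): min(1, 1 − 0.52 + 0.57) = 1
(a ⊃ (¬(c ∧ b) ⊃ b)): min(1, 1 − 0.68 + 1) = 1
¬b: Łukasiewicz ¬ gives 1 − 0.57 = 0.43
(¬b ∨ b) = max(0.43, 0.57) = 0.57
¬c: Łukasiewicz ¬ gives 1 − 0.48 = 0.52
¬a: Łukasiewicz ¬ gives 1 − 0.68 = 0.32
(¬c ∧ ¬a) = min(0.52, 0.32) = 0.32
¬(¬c ∧ ¬a): Łukasiewicz ¬ gives 1 − 0.32 = 0.68
¬¬(¬c ∧ ¬a): Łukasiewicz ¬ gives 1 − 0.68 = 0.32
¬¬¬(¬c ∧ ¬a): Łukasiewicz ¬ gives 1 − 0.32 = 0.68
((¬b ∨ b) ∧ ¬¬¬(¬c ∧ ¬a)) = min(0.57, 0.68) = 0.57
((a ⊃ (¬(c ∧ b) ⊃ b)) ∨ ((¬b ∨ b) ∧ ¬¬¬(¬c ∧ ¬a))) = max(1, 0.57) = 1
(c ∧ ((a ⊃ (¬(c ∧ b) ⊃ b)) ∨ ((¬b ∨ b) ∧ ¬¬¬(¬c ∧ ¬a)))) = min(0.48, 1) = 0.48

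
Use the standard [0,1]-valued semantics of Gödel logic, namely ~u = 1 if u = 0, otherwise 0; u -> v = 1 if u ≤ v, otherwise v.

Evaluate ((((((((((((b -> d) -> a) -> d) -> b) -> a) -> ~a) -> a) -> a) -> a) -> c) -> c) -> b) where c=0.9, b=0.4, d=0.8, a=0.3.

(b -> d): 0.4 ≤ 0.8, so result = 1
((b -> d) -> a): 1 > 0.3, so result = 0.3
(((b -> d) -> a) -> d): 0.3 ≤ 0.8, so result = 1
((((b -> d) -> a) -> d) -> b): 1 > 0.4, so result = 0.4
(((((b -> d) -> a) -> d) -> b) -> a): 0.4 > 0.3, so result = 0.3
~a: Gödel ¬ of 0.3 = 0 (operand ≠ 0)
((((((b -> d) -> a) -> d) -> b) -> a) -> ~a): 0.3 > 0, so result = 0
(((((((b -> d) -> a) -> d) -> b) -> a) -> ~a) -> a): 0 ≤ 0.3, so result = 1
((((((((b -> d) -> a) -> d) -> b) -> a) -> ~a) -> a) -> a): 1 > 0.3, so result = 0.3
(((((((((b -> d) -> a) -> d) -> b) -> a) -> ~a) -> a) -> a) -> a): 0.3 ≤ 0.3, so result = 1
((((((((((b -> d) -> a) -> d) -> b) -> a) -> ~a) -> a) -> a) -> a) -> c): 1 > 0.9, so result = 0.9
(((((((((((b -> d) -> a) -> d) -> b) -> a) -> ~a) -> a) -> a) -> a) -> c) -> c): 0.9 ≤ 0.9, so result = 1
((((((((((((b -> d) -> a) -> d) -> b) -> a) -> ~a) -> a) -> a) -> a) -> c) -> c) -> b): 1 > 0.4, so result = 0.4

0.40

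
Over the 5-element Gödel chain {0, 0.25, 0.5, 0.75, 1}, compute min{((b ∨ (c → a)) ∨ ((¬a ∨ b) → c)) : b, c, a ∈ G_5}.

0.25

The minimum is attained at b = 0, c = 0.25, a = 0:
  (c → a): 0.25 > 0, so result = 0
  (b ∨ (c → a)) = max(0, 0) = 0
  ¬a: Gödel ¬ of 0 = 1 (operand is 0)
  (¬a ∨ b) = max(1, 0) = 1
  ((¬a ∨ b) → c): 1 > 0.25, so result = 0.25
  ((b ∨ (c → a)) ∨ ((¬a ∨ b) → c)) = max(0, 0.25) = 0.25
Checking all 125 assignments confirms none give a value below 0.25.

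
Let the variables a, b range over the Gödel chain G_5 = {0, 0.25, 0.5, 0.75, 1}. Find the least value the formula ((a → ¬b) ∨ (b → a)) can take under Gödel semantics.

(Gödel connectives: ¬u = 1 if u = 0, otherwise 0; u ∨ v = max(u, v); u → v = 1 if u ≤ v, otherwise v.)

0.25

The minimum is attained at a = 0.25, b = 0.5:
  ¬b: Gödel ¬ of 0.5 = 0 (operand ≠ 0)
  (a → ¬b): 0.25 > 0, so result = 0
  (b → a): 0.5 > 0.25, so result = 0.25
  ((a → ¬b) ∨ (b → a)) = max(0, 0.25) = 0.25
Checking all 25 assignments confirms none give a value below 0.25.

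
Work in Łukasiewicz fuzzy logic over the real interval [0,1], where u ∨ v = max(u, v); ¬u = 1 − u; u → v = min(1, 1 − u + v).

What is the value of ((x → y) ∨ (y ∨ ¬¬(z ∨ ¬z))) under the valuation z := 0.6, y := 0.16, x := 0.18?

(x → y): min(1, 1 − 0.18 + 0.16) = 0.98
¬z: Łukasiewicz ¬ gives 1 − 0.6 = 0.4
(z ∨ ¬z) = max(0.6, 0.4) = 0.6
¬(z ∨ ¬z): Łukasiewicz ¬ gives 1 − 0.6 = 0.4
¬¬(z ∨ ¬z): Łukasiewicz ¬ gives 1 − 0.4 = 0.6
(y ∨ ¬¬(z ∨ ¬z)) = max(0.16, 0.6) = 0.6
((x → y) ∨ (y ∨ ¬¬(z ∨ ¬z))) = max(0.98, 0.6) = 0.98

0.98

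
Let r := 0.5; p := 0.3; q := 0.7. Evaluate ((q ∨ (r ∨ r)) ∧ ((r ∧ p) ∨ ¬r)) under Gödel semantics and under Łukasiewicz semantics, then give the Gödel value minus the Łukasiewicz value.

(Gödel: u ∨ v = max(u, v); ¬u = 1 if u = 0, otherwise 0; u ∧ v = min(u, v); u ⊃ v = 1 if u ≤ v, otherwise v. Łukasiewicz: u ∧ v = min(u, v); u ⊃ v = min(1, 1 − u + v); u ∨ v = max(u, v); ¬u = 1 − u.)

Gödel evaluation:
  (r ∨ r) = max(0.5, 0.5) = 0.5
  (q ∨ (r ∨ r)) = max(0.7, 0.5) = 0.7
  (r ∧ p) = min(0.5, 0.3) = 0.3
  ¬r: Gödel ¬ of 0.5 = 0 (operand ≠ 0)
  ((r ∧ p) ∨ ¬r) = max(0.3, 0) = 0.3
  ((q ∨ (r ∨ r)) ∧ ((r ∧ p) ∨ ¬r)) = min(0.7, 0.3) = 0.3
  Gödel value = 0.3
Łukasiewicz evaluation:
  (r ∨ r) = max(0.5, 0.5) = 0.5
  (q ∨ (r ∨ r)) = max(0.7, 0.5) = 0.7
  (r ∧ p) = min(0.5, 0.3) = 0.3
  ¬r: Łukasiewicz ¬ gives 1 − 0.5 = 0.5
  ((r ∧ p) ∨ ¬r) = max(0.3, 0.5) = 0.5
  ((q ∨ (r ∨ r)) ∧ ((r ∧ p) ∨ ¬r)) = min(0.7, 0.5) = 0.5
  Łukasiewicz value = 0.5
Difference: 0.3 − 0.5 = -0.20

-0.20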